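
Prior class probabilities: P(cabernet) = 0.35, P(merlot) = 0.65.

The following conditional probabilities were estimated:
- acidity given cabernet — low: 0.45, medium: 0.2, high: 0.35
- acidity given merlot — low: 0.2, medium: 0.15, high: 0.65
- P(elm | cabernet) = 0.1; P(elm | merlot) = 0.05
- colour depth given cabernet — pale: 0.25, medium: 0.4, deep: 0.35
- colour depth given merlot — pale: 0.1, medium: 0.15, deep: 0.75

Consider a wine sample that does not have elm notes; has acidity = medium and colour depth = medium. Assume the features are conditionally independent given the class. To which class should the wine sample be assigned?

cabernet: 0.35 × 0.2 × (1−0.1) × 0.4 = 0.0252
merlot: 0.65 × 0.15 × (1−0.05) × 0.15 = 0.01389375
Highest score → cabernet.

cabernet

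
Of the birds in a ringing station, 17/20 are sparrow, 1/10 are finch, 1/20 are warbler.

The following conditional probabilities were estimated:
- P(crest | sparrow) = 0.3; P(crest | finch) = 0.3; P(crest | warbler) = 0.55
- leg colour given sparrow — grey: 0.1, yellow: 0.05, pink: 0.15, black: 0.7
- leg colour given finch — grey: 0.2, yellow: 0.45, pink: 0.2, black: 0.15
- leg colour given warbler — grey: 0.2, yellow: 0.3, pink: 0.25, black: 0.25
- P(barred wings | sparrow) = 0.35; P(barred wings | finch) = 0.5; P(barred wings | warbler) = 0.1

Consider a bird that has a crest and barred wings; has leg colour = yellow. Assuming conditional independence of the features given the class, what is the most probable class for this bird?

sparrow: 0.85 × 0.3 × 0.05 × 0.35 = 0.0044625
finch: 0.1 × 0.3 × 0.45 × 0.5 = 0.00675
warbler: 0.05 × 0.55 × 0.3 × 0.1 = 0.000825
Highest score → finch.

finch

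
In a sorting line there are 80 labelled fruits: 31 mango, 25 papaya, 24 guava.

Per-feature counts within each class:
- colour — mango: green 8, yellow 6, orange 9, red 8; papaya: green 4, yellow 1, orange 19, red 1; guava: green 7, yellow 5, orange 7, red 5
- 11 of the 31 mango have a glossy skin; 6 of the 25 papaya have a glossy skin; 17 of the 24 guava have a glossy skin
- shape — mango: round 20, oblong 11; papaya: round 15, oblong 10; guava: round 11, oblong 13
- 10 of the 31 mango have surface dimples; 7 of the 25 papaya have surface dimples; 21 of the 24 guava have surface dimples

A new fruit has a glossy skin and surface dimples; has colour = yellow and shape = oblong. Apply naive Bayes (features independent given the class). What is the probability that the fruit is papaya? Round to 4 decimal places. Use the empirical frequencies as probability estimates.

0.0138

mango: (31/80) × (6/31) × (11/31) × (11/31) × (10/31) ≈ 0.00304622
papaya: (25/80) × (1/25) × (6/25) × (10/25) × (7/25) = 0.000336
guava: (24/80) × (5/24) × (17/24) × (13/24) × (21/24) ≈ 0.0209825
P(papaya | x) = 0.000336 / 0.02436472 ≈ 0.0138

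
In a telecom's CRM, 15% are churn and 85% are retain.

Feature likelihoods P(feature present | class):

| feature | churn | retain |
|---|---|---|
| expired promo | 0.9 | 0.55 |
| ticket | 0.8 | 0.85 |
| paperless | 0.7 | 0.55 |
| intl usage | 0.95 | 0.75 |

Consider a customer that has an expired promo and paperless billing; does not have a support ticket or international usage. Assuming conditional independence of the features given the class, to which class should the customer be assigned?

churn: 0.15 × 0.9 × (1−0.8) × 0.7 × (1−0.95) = 0.000945
retain: 0.85 × 0.55 × (1−0.85) × 0.55 × (1−0.75) = 0.0096421875
Highest score → retain.

retain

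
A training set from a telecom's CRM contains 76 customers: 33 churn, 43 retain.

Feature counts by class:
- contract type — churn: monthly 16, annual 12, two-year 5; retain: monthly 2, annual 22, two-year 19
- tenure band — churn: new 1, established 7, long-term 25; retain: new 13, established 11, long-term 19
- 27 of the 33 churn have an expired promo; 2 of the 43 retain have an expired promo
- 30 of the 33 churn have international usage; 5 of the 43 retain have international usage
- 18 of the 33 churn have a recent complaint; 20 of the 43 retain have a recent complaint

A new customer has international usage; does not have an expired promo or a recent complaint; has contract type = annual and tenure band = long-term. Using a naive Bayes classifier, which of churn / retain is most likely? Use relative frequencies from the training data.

churn: (33/76) × (12/33) × (25/33) × (6/33) × (30/33) × (15/33) ≈ 0.00898702
retain: (43/76) × (22/43) × (19/43) × (41/43) × (5/43) × (23/43) ≈ 0.00758526
Highest score → churn.

churn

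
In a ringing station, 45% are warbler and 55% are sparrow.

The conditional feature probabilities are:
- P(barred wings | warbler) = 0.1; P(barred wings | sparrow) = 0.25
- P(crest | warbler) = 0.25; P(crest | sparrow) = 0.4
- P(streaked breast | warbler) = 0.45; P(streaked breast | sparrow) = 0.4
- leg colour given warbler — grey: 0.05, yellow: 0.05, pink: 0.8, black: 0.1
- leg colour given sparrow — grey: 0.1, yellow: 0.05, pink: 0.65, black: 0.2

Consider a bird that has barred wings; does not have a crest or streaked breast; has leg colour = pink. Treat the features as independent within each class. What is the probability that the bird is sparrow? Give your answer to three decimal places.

0.684

warbler: 0.45 × 0.1 × (1−0.25) × (1−0.45) × 0.8 = 0.01485
sparrow: 0.55 × 0.25 × (1−0.4) × (1−0.4) × 0.65 = 0.032175
P(sparrow | x) = 0.032175 / 0.047025 ≈ 0.684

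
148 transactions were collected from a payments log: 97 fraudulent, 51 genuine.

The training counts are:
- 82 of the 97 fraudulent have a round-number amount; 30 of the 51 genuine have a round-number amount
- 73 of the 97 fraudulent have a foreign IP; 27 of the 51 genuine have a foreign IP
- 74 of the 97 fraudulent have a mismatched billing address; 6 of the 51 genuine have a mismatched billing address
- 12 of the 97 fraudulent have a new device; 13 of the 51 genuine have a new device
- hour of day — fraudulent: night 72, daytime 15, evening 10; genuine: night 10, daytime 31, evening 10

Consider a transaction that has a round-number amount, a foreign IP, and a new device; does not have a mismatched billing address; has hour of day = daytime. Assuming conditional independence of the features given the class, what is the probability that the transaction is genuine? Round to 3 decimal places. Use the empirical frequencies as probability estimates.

0.886

fraudulent: (97/148) × (82/97) × (73/97) × (23/97) × (12/97) × (15/97) ≈ 0.00189142
genuine: (51/148) × (30/51) × (27/51) × (45/51) × (13/51) × (31/51) ≈ 0.014671
P(genuine | x) = 0.014671 / 0.01656242 ≈ 0.886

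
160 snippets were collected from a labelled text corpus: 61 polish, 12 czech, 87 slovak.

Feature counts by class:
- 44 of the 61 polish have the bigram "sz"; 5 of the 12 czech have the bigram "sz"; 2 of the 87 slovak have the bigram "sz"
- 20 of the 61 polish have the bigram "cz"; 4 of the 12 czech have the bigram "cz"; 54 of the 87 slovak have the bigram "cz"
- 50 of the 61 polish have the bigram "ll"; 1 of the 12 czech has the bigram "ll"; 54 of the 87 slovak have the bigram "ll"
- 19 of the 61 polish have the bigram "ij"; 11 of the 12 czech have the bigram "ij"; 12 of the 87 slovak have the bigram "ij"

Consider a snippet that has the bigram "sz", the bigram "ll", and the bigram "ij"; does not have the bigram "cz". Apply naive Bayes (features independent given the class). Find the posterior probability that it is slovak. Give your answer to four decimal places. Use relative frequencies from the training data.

polish: (61/160) × (44/61) × (41/61) × (50/61) × (19/61) ≈ 0.0471901
czech: (12/160) × (5/12) × (8/12) × (1/12) × (11/12) ≈ 0.00159144
slovak: (87/160) × (2/87) × (33/87) × (54/87) × (12/87) ≈ 0.000405921
P(slovak | x) = 0.000405921 / 0.049187461 ≈ 0.0083

0.0083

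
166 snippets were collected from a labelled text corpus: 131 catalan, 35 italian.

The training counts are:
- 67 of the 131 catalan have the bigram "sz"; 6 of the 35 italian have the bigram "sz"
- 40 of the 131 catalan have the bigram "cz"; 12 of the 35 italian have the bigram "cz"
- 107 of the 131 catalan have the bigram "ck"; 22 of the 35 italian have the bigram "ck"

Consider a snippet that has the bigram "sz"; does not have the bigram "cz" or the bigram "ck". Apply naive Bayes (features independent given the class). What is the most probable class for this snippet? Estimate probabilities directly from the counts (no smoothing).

catalan: (131/166) × (67/131) × (91/131) × (24/131) ≈ 0.0513661
italian: (35/166) × (6/35) × (23/35) × (13/35) ≈ 0.00882223
Highest score → catalan.

catalan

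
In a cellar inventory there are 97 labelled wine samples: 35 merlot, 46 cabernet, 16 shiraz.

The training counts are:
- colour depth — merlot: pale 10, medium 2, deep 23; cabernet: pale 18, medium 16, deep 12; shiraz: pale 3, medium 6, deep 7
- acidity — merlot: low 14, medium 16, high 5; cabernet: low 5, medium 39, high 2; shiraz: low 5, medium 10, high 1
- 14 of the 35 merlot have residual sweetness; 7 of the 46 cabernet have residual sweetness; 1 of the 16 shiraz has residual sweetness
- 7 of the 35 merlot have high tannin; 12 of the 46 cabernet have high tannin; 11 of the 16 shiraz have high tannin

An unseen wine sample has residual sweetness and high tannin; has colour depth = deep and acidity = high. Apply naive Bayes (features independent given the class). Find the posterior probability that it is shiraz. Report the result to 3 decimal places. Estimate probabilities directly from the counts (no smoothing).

merlot: (35/97) × (23/35) × (5/35) × (14/35) × (7/35) ≈ 0.00270987
cabernet: (46/97) × (12/46) × (2/46) × (7/46) × (12/46) ≈ 0.000213523
shiraz: (16/97) × (7/16) × (1/16) × (1/16) × (11/16) ≈ 0.000193802
P(shiraz | x) = 0.000193802 / 0.003117195 ≈ 0.062

0.062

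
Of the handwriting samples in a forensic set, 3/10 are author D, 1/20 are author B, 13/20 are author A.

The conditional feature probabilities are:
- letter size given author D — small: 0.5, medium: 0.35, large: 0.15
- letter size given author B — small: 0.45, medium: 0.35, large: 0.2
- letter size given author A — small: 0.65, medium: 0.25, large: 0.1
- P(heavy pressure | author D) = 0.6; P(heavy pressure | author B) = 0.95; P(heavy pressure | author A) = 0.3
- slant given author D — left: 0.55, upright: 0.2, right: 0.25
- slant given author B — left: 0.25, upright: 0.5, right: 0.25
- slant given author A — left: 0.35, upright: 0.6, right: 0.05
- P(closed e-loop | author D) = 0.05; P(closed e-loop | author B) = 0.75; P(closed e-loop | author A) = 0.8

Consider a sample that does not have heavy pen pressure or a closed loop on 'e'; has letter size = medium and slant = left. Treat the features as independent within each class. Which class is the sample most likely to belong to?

author D

author D: 0.3 × 0.35 × (1−0.6) × 0.55 × (1−0.05) = 0.021945
author B: 0.05 × 0.35 × (1−0.95) × 0.25 × (1−0.75) = 0.0000546875
author A: 0.65 × 0.25 × (1−0.3) × 0.35 × (1−0.8) = 0.0079625
Highest score → author D.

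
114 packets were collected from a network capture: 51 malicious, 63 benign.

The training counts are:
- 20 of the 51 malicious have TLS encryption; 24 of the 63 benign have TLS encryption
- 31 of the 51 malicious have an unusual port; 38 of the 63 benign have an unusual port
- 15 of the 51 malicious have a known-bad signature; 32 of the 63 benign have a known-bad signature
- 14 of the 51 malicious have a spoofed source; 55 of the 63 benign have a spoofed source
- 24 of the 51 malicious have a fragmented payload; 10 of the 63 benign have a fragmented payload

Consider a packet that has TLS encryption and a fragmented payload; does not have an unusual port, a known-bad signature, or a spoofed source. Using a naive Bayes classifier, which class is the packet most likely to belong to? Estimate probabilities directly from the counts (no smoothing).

malicious: (51/114) × (20/51) × (20/51) × (36/51) × (37/51) × (24/51) ≈ 0.0165802
benign: (63/114) × (24/63) × (25/63) × (31/63) × (8/63) × (10/63) ≈ 0.000828583
Highest score → malicious.

malicious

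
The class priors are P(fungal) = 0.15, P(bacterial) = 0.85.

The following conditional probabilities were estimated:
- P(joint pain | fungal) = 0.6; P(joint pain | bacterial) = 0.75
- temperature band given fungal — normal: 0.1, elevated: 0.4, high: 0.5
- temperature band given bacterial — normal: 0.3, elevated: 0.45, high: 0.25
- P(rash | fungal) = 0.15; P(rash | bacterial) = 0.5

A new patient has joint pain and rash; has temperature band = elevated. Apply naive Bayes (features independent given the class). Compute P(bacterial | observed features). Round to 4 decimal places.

fungal: 0.15 × 0.6 × 0.4 × 0.15 = 0.0054
bacterial: 0.85 × 0.75 × 0.45 × 0.5 = 0.1434375
P(bacterial | x) = 0.1434375 / 0.1488375 ≈ 0.9637

0.9637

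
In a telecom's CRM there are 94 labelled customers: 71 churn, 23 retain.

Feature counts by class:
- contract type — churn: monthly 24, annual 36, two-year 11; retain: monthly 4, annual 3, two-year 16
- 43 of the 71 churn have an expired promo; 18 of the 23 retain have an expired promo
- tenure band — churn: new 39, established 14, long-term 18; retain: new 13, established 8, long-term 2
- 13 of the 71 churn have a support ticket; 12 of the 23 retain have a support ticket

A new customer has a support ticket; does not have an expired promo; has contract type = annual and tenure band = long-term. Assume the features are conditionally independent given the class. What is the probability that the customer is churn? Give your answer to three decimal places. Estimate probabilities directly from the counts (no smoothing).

0.957

churn: (71/94) × (36/71) × (28/71) × (18/71) × (13/71) ≈ 0.0070109
retain: (23/94) × (3/23) × (5/23) × (2/23) × (12/23) ≈ 0.000314768
P(churn | x) = 0.0070109 / 0.007325668 ≈ 0.957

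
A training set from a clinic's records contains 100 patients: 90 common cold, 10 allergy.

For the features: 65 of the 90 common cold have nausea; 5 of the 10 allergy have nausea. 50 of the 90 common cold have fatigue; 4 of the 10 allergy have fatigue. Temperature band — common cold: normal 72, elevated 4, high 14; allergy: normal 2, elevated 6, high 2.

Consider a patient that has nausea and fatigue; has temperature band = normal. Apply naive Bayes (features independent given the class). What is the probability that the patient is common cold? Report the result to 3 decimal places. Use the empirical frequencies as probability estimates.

common cold: (90/100) × (65/90) × (50/90) × (72/90) ≈ 0.288889
allergy: (10/100) × (5/10) × (4/10) × (2/10) = 0.004
P(common cold | x) = 0.288889 / 0.292889 ≈ 0.986

0.986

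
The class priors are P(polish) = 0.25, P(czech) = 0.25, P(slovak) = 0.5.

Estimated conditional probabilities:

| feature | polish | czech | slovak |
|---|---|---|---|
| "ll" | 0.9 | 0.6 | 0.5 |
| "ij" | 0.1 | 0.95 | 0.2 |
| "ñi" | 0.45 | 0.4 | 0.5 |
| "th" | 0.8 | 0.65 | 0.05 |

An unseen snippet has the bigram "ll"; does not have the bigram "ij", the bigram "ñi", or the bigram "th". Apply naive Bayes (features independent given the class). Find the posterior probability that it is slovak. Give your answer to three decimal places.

0.799

polish: 0.25 × 0.9 × (1−0.1) × (1−0.45) × (1−0.8) = 0.022275
czech: 0.25 × 0.6 × (1−0.95) × (1−0.4) × (1−0.65) = 0.001575
slovak: 0.5 × 0.5 × (1−0.2) × (1−0.5) × (1−0.05) = 0.095
P(slovak | x) = 0.095 / 0.11885 ≈ 0.799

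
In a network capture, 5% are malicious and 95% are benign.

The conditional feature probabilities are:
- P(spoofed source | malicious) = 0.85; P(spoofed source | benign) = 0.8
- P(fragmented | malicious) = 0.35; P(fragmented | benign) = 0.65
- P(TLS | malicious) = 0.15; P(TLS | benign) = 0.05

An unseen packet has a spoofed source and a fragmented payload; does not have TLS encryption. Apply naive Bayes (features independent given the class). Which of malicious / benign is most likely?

benign

malicious: 0.05 × 0.85 × 0.35 × (1−0.15) = 0.01264375
benign: 0.95 × 0.8 × 0.65 × (1−0.05) = 0.4693
Highest score → benign.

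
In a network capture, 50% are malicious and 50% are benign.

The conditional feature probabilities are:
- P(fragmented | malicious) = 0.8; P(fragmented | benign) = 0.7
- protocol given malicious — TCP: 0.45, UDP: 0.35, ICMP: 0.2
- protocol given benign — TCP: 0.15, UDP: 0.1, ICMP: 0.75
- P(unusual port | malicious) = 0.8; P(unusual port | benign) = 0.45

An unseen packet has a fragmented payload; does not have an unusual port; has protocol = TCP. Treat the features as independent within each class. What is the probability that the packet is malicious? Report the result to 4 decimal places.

0.5549

malicious: 0.5 × 0.8 × 0.45 × (1−0.8) = 0.036
benign: 0.5 × 0.7 × 0.15 × (1−0.45) = 0.028875
P(malicious | x) = 0.036 / 0.064875 ≈ 0.5549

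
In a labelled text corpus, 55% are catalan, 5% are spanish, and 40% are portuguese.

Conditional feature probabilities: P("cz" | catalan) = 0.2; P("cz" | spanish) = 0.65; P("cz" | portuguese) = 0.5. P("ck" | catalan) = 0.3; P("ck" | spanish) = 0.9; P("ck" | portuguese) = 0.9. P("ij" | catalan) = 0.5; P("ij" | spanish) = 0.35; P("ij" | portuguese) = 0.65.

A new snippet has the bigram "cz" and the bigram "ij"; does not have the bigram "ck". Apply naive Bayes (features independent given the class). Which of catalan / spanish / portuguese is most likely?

catalan

catalan: 0.55 × 0.2 × (1−0.3) × 0.5 = 0.0385
spanish: 0.05 × 0.65 × (1−0.9) × 0.35 = 0.0011375
portuguese: 0.4 × 0.5 × (1−0.9) × 0.65 = 0.013
Highest score → catalan.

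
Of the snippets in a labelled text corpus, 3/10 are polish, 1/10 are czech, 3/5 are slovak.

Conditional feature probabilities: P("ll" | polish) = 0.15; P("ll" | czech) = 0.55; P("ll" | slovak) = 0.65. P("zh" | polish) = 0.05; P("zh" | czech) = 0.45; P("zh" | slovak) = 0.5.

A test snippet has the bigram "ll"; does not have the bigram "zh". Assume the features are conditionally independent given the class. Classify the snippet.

polish: 0.3 × 0.15 × (1−0.05) = 0.04275
czech: 0.1 × 0.55 × (1−0.45) = 0.03025
slovak: 0.6 × 0.65 × (1−0.5) = 0.195
Highest score → slovak.

slovak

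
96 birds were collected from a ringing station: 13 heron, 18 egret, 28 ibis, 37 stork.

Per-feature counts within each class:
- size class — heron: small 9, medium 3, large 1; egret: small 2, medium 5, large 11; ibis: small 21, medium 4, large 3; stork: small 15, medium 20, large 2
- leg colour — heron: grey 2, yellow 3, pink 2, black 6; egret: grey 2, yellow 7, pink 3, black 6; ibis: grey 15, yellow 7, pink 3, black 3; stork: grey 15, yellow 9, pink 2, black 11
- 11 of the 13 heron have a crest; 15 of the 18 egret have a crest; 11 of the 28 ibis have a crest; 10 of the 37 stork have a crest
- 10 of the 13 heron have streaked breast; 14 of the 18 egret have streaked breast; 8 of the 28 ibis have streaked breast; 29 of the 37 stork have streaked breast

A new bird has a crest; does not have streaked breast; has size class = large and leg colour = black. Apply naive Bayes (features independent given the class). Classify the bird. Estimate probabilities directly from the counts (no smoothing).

egret

heron: (13/96) × (1/13) × (6/13) × (11/13) × (3/13) ≈ 0.00093878
egret: (18/96) × (11/18) × (6/18) × (15/18) × (4/18) ≈ 0.00707305
ibis: (28/96) × (3/28) × (3/28) × (11/28) × (20/28) ≈ 0.00093955
stork: (37/96) × (2/37) × (11/37) × (10/37) × (8/37) ≈ 0.00036194
Highest score → egret.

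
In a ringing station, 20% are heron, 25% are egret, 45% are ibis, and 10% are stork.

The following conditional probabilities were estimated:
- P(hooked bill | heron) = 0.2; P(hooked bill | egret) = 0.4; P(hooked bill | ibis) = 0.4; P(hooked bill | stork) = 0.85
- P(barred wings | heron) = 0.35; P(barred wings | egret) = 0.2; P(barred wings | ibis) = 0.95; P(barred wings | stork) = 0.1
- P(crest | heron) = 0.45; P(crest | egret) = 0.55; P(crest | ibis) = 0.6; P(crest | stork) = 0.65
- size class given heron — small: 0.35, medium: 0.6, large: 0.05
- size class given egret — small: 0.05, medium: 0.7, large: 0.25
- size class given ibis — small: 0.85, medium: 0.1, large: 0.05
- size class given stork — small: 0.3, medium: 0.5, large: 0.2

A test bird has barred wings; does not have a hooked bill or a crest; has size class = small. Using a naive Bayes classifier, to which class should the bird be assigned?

ibis

heron: 0.2 × (1−0.2) × 0.35 × (1−0.45) × 0.35 = 0.01078
egret: 0.25 × (1−0.4) × 0.2 × (1−0.55) × 0.05 = 0.000675
ibis: 0.45 × (1−0.4) × 0.95 × (1−0.6) × 0.85 = 0.08721
stork: 0.1 × (1−0.85) × 0.1 × (1−0.65) × 0.3 = 0.0001575
Highest score → ibis.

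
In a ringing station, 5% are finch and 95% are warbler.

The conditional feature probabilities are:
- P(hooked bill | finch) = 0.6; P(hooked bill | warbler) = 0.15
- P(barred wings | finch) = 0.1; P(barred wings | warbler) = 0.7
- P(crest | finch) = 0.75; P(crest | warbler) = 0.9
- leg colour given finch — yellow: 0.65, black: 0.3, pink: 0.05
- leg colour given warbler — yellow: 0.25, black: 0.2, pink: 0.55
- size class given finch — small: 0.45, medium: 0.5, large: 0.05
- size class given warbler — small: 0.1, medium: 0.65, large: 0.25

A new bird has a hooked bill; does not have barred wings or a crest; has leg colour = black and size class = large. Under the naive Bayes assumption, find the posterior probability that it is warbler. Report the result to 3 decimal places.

finch: 0.05 × 0.6 × (1−0.1) × (1−0.75) × 0.3 × 0.05 = 0.00010125
warbler: 0.95 × 0.15 × (1−0.7) × (1−0.9) × 0.2 × 0.25 = 0.00021375
P(warbler | x) = 0.00021375 / 0.000315 ≈ 0.679

0.679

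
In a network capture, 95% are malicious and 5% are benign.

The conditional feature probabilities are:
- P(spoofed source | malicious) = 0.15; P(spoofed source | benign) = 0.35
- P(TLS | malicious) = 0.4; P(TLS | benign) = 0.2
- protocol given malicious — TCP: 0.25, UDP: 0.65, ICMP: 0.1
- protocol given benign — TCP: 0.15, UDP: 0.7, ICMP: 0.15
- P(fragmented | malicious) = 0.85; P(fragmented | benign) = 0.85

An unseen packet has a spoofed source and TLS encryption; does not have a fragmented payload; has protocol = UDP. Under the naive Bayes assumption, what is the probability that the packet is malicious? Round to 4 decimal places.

malicious: 0.95 × 0.15 × 0.4 × 0.65 × (1−0.85) = 0.0055575
benign: 0.05 × 0.35 × 0.2 × 0.7 × (1−0.85) = 0.0003675
P(malicious | x) = 0.0055575 / 0.005925 ≈ 0.9380

0.9380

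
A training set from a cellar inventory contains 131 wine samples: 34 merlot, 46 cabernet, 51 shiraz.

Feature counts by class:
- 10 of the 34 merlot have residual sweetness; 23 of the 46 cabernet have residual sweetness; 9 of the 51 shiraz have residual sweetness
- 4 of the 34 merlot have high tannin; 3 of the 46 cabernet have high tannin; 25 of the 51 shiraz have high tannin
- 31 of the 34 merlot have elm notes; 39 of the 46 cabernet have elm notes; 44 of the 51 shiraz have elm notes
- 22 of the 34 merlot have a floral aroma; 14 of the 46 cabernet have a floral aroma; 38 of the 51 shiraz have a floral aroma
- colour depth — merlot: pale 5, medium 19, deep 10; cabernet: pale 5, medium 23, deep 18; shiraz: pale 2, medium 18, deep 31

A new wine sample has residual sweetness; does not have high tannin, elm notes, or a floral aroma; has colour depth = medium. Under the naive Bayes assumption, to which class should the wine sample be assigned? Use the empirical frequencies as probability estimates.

merlot: (34/131) × (10/34) × (30/34) × (3/34) × (12/34) × (19/34) ≈ 0.00117217
cabernet: (46/131) × (23/46) × (43/46) × (7/46) × (32/46) × (23/46) ≈ 0.00868699
shiraz: (51/131) × (9/51) × (26/51) × (7/51) × (13/51) × (18/51) ≈ 0.000432492
Highest score → cabernet.

cabernet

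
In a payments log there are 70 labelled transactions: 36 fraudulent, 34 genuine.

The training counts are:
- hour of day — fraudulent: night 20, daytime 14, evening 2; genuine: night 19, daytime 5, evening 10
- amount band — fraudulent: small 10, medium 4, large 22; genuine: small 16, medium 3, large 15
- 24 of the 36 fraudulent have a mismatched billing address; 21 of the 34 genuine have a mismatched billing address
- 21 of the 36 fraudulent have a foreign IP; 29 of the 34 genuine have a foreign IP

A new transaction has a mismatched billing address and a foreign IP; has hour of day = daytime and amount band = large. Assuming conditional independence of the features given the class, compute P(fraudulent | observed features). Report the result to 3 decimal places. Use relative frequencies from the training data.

0.741

fraudulent: (36/70) × (14/36) × (22/36) × (24/36) × (21/36) ≈ 0.0475309
genuine: (34/70) × (5/34) × (15/34) × (21/34) × (29/34) ≈ 0.0166014
P(fraudulent | x) = 0.0475309 / 0.0641323 ≈ 0.741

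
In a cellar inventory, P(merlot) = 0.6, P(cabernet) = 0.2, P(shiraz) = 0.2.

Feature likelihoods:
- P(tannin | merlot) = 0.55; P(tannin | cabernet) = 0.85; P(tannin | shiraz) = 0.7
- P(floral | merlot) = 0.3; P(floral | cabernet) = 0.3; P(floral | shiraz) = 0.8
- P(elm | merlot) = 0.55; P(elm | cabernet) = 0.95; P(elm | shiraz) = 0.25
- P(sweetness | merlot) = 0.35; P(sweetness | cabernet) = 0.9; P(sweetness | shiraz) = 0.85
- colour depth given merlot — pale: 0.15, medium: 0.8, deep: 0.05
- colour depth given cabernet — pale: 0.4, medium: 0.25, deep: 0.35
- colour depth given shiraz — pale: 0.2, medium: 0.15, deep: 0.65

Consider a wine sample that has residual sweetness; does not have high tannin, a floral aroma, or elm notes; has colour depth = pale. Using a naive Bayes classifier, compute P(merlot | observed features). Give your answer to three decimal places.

0.701

merlot: 0.6 × (1−0.55) × (1−0.3) × (1−0.55) × 0.35 × 0.15 = 0.004465125
cabernet: 0.2 × (1−0.85) × (1−0.3) × (1−0.95) × 0.9 × 0.4 = 0.000378
shiraz: 0.2 × (1−0.7) × (1−0.8) × (1−0.25) × 0.85 × 0.2 = 0.00153
P(merlot | x) = 0.004465125 / 0.006373125 ≈ 0.701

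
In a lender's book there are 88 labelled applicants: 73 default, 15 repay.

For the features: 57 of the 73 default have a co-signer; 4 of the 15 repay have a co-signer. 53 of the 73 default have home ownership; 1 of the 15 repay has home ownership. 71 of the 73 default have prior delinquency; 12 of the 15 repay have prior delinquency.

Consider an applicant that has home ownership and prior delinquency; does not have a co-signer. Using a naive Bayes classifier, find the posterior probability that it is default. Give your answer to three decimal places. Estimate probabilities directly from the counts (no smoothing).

0.951

default: (73/88) × (16/73) × (53/73) × (71/73) ≈ 0.128388
repay: (15/88) × (11/15) × (1/15) × (12/15) ≈ 0.00666667
P(default | x) = 0.128388 / 0.13505467 ≈ 0.951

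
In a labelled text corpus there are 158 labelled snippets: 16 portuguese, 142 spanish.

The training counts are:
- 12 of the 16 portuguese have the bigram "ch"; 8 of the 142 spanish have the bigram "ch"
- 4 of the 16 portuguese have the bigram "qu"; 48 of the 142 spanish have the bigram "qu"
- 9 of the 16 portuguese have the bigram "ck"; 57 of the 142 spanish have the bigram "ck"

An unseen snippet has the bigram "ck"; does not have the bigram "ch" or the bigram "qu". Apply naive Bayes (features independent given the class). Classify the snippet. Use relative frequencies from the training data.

portuguese: (16/158) × (4/16) × (12/16) × (9/16) ≈ 0.0106804
spanish: (142/158) × (134/142) × (94/142) × (57/142) ≈ 0.225358
Highest score → spanish.

spanish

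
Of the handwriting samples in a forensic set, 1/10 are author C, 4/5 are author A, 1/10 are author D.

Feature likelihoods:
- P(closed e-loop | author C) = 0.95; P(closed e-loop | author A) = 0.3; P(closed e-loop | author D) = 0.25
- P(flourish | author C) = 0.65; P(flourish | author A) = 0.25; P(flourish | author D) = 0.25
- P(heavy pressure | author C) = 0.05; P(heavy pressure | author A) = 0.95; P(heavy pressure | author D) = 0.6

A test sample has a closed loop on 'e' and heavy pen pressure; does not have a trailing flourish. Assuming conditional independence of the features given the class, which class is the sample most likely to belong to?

author A

author C: 0.1 × 0.95 × (1−0.65) × 0.05 = 0.0016625
author A: 0.8 × 0.3 × (1−0.25) × 0.95 = 0.171
author D: 0.1 × 0.25 × (1−0.25) × 0.6 = 0.01125
Highest score → author A.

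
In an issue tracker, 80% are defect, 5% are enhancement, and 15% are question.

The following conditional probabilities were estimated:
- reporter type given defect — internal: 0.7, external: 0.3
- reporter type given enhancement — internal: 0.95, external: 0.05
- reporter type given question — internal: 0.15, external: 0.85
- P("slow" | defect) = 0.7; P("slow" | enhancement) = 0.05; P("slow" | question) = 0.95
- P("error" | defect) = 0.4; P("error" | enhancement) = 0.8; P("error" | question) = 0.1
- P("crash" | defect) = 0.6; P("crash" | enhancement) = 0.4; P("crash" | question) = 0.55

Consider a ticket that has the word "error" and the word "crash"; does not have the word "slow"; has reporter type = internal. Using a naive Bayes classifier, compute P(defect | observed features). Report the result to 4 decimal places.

0.7355

defect: 0.8 × 0.7 × (1−0.7) × 0.4 × 0.6 = 0.04032
enhancement: 0.05 × 0.95 × (1−0.05) × 0.8 × 0.4 = 0.01444
question: 0.15 × 0.15 × (1−0.95) × 0.1 × 0.55 = 0.000061875
P(defect | x) = 0.04032 / 0.054821875 ≈ 0.7355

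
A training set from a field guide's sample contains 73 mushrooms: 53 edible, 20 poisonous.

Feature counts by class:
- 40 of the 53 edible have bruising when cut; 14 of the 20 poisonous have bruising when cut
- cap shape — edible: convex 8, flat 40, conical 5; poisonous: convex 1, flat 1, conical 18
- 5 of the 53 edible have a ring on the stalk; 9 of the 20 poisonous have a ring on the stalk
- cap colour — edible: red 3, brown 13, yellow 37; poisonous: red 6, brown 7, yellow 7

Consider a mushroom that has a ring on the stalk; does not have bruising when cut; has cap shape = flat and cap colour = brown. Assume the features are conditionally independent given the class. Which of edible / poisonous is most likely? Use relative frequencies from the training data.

edible

edible: (53/73) × (13/53) × (40/53) × (5/53) × (13/53) ≈ 0.00311004
poisonous: (20/73) × (6/20) × (1/20) × (9/20) × (7/20) ≈ 0.00064726
Highest score → edible.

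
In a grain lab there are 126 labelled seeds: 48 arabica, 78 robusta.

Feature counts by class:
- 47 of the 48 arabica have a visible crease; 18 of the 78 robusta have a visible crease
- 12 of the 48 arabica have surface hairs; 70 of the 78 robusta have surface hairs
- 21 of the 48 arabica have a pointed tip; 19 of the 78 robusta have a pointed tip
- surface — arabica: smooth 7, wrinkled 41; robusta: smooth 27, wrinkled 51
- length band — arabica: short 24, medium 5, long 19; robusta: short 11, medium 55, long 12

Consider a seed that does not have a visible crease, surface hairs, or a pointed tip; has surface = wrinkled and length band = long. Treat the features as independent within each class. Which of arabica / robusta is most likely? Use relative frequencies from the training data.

arabica: (48/126) × (1/48) × (36/48) × (27/48) × (41/48) × (19/48) ≈ 0.00113206
robusta: (78/126) × (60/78) × (8/78) × (59/78) × (51/78) × (12/78) ≈ 0.00371617
Highest score → robusta.

robusta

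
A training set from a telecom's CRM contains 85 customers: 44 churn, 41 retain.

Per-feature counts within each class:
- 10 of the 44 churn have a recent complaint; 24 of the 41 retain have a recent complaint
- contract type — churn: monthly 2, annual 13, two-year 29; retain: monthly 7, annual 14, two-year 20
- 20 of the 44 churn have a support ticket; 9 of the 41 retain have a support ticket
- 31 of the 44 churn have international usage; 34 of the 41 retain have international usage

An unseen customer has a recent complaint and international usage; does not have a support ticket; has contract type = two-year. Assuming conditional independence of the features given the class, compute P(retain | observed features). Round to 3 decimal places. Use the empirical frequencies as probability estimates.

churn: (44/85) × (10/44) × (29/44) × (24/44) × (31/44) ≈ 0.0297985
retain: (41/85) × (24/41) × (20/41) × (32/41) × (34/41) ≈ 0.0891455
P(retain | x) = 0.0891455 / 0.118944 ≈ 0.749

0.749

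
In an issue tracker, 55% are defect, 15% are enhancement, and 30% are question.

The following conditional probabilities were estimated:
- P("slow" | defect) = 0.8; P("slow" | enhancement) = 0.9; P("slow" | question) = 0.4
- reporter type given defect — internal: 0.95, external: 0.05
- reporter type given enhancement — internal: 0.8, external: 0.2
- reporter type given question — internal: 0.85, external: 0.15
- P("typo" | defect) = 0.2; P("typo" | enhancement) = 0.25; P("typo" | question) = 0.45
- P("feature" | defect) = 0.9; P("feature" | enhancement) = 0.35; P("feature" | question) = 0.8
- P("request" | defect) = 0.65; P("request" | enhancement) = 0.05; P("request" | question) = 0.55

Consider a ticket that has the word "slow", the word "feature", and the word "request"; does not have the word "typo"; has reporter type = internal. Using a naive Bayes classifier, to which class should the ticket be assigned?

defect: 0.55 × 0.8 × 0.95 × (1−0.2) × 0.9 × 0.65 = 0.195624
enhancement: 0.15 × 0.9 × 0.8 × (1−0.25) × 0.35 × 0.05 = 0.0014175
question: 0.3 × 0.4 × 0.85 × (1−0.45) × 0.8 × 0.55 = 0.024684
Highest score → defect.

defect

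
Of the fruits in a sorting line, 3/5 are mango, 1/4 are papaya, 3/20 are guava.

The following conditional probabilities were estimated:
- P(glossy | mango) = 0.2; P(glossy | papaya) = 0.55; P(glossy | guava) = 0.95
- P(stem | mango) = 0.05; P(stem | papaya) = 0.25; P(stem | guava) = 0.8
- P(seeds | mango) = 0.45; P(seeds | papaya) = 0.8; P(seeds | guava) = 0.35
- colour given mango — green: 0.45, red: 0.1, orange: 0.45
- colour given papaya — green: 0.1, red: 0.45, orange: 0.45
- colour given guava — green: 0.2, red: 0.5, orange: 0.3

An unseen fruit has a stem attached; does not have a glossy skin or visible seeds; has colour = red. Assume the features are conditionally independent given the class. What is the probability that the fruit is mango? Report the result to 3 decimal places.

0.228

mango: 0.6 × (1−0.2) × 0.05 × (1−0.45) × 0.1 = 0.00132
papaya: 0.25 × (1−0.55) × 0.25 × (1−0.8) × 0.45 = 0.00253125
guava: 0.15 × (1−0.95) × 0.8 × (1−0.35) × 0.5 = 0.00195
P(mango | x) = 0.00132 / 0.00580125 ≈ 0.228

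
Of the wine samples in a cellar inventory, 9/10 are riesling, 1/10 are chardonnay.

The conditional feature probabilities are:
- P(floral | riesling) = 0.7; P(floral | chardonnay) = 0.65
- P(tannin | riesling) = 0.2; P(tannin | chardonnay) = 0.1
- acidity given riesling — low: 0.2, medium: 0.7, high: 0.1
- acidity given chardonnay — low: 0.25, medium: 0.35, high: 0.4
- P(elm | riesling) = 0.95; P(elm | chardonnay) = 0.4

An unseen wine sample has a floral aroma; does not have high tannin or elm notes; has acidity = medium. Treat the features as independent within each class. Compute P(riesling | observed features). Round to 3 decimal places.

riesling: 0.9 × 0.7 × (1−0.2) × 0.7 × (1−0.95) = 0.01764
chardonnay: 0.1 × 0.65 × (1−0.1) × 0.35 × (1−0.4) = 0.012285
P(riesling | x) = 0.01764 / 0.029925 ≈ 0.589

0.589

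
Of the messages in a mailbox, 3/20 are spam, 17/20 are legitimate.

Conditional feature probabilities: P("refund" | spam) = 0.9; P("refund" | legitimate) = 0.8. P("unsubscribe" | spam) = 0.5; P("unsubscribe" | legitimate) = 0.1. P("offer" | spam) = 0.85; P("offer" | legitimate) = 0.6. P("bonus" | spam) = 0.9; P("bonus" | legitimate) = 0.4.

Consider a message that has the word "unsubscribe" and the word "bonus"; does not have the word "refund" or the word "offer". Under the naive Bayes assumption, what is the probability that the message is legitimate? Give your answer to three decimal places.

spam: 0.15 × (1−0.9) × 0.5 × (1−0.85) × 0.9 = 0.0010125
legitimate: 0.85 × (1−0.8) × 0.1 × (1−0.6) × 0.4 = 0.00272
P(legitimate | x) = 0.00272 / 0.0037325 ≈ 0.729

0.729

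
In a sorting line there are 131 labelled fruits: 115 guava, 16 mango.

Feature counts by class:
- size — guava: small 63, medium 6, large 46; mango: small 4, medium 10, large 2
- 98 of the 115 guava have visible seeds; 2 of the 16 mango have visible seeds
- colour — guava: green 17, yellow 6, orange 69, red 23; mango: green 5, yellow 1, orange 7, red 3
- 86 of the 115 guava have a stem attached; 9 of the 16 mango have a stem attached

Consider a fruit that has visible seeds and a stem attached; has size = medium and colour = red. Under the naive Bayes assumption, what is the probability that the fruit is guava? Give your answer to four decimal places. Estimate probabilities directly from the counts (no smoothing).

0.8530

guava: (115/131) × (6/115) × (98/115) × (23/115) × (86/115) ≈ 0.00583766
mango: (16/131) × (10/16) × (2/16) × (3/16) × (9/16) ≈ 0.00100638
P(guava | x) = 0.00583766 / 0.00684404 ≈ 0.8530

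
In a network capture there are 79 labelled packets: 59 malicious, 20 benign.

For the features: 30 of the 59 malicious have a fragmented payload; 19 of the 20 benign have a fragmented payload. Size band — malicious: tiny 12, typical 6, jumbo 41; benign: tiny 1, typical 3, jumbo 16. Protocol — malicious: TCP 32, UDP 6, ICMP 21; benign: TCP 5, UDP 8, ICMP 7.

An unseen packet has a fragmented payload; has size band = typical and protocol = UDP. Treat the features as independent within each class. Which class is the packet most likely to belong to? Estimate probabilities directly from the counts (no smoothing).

malicious: (59/79) × (30/59) × (6/59) × (6/59) ≈ 0.00392729
benign: (20/79) × (19/20) × (3/20) × (8/20) ≈ 0.0144304
Highest score → benign.

benign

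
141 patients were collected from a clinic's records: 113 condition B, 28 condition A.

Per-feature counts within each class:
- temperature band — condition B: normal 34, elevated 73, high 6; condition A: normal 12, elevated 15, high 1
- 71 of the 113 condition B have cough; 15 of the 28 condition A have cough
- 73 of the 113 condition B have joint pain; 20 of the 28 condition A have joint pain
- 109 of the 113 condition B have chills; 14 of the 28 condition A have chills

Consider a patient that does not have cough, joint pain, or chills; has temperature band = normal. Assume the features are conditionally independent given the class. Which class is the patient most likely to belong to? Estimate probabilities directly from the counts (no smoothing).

condition B: (113/141) × (34/113) × (42/113) × (40/113) × (4/113) ≈ 0.00112304
condition A: (28/141) × (12/28) × (13/28) × (8/28) × (14/28) ≈ 0.00564481
Highest score → condition A.

condition A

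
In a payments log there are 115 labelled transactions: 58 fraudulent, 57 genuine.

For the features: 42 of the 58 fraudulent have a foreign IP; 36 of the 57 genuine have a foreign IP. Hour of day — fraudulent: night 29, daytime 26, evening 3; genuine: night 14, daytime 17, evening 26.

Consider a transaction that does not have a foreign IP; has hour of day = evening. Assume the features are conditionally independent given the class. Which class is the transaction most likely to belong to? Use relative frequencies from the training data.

genuine

fraudulent: (58/115) × (16/58) × (3/58) ≈ 0.0071964
genuine: (57/115) × (21/57) × (26/57) ≈ 0.0832952
Highest score → genuine.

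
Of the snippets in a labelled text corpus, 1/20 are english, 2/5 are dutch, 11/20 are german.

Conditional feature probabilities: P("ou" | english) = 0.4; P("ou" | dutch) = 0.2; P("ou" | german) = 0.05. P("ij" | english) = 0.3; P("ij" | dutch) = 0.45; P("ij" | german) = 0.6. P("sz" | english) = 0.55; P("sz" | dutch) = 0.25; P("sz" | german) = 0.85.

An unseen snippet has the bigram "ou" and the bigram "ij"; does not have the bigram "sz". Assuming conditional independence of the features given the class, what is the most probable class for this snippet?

english: 0.05 × 0.4 × 0.3 × (1−0.55) = 0.0027
dutch: 0.4 × 0.2 × 0.45 × (1−0.25) = 0.027
german: 0.55 × 0.05 × 0.6 × (1−0.85) = 0.002475
Highest score → dutch.

dutch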